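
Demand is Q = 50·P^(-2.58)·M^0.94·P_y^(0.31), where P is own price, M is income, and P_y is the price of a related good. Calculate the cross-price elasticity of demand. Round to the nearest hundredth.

0.31

For a Cobb–Douglas (constant-elasticity) form Q = A·P_y^α·…, the elasticity with respect to P_y equals the exponent α at every point.
Here the exponent on P_y is 0.31, so the cross-price elasticity of demand is 0.31.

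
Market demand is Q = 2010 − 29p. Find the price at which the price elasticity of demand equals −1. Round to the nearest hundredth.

34.66

For linear demand Q = a − bp, E = −bp/(a − bp). |E| = 1 ⇒ bp = a − bp ⇒ p = a/(2b).
p = 2010/(2·29) ≈ 34.66.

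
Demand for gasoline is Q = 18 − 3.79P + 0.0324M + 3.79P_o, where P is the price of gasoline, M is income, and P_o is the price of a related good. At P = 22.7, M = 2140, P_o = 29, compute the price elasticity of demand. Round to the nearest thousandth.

-0.774

Substituting, Q = 18 − 3.79(22.7) + 0.0324(2140) + 3.79(29) = 18 − 86.033 + 69.336 + 109.91 = 111.213.
∂Q/∂P = −3.79, so E_p = (−3.79)·(22.7/111.213) ≈ -0.774.
|E_p| < 1: demand is inelastic.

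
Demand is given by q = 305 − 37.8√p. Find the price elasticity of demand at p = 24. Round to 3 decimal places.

-0.773

At p = 24, q = 119.8186.
dq/dp = −37.8/(2√p) = −37.8/(2·4.899).
Point elasticity E = (dq/dp)·(p/q) = -3.8579 × 24/119.8186 ≈ -0.773.
|E| < 1, so demand is inelastic at this price.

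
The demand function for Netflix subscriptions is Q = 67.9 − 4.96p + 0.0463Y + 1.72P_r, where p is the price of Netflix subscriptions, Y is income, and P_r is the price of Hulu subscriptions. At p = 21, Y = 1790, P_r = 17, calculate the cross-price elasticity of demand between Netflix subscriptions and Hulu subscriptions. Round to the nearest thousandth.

Evaluating quantity at (p, Y, P_r) gives Q = 67.9 − 4.96(21) + 0.0463(1790) + 1.72(17) = 67.9 − 104.16 + 82.877 + 29.24 = 75.857.
∂Q/∂P_r = +1.72, so E_xy = 1.72·(17/75.857) ≈ 0.385.
E_xy > 0: the goods are substitutes.

0.385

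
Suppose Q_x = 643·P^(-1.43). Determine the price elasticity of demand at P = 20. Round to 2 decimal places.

For a Cobb–Douglas (constant-elasticity) form Q_x = A·P^α·…, the elasticity with respect to P equals the exponent α at every point.
Here the exponent on P is -1.43, so the price elasticity of demand is -1.43.

-1.43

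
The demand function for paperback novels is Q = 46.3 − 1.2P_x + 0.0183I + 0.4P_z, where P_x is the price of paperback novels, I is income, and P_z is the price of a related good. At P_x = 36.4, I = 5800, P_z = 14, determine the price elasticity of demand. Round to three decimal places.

-0.382

First evaluate Q: 46.3 − 1.2(36.4) + 0.0183(5800) + 0.4(14) = 46.3 − 43.68 + 106.14 + 5.6 = 114.36.
∂Q/∂P_x = −1.2, so E_p = (−1.2)·(36.4/114.36) ≈ -0.382.
|E_p| < 1: demand is inelastic.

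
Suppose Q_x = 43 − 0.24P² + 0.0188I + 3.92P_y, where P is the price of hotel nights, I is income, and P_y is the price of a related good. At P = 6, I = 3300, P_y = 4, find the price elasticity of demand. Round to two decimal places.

At the given point, Q_x = 43 − 0.24(6)² + 0.0188(3300) + 3.92(4) = 43 − 8.64 + 62.04 + 15.68 = 112.08.
∂Q_x/∂P = −2·0.24·P = -2.88, so E_p = -2.88·(6/112.08) ≈ -0.15.
|E_p| < 1: demand is inelastic.

-0.15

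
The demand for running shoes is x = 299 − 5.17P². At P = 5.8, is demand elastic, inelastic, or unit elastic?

elastic

At P = 5.8, x = 125.0812.
dx/dP = −2·5.17·P = −59.972.
Point elasticity E = (dx/dP)·(P/x) = -59.972 × 5.8/125.0812 ≈ -2.781.
|E| ≈ 2.781 > 1, so demand is elastic.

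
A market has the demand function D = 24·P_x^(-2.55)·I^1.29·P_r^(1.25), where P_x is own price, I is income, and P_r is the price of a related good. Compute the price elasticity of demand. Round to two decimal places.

-2.55

For a Cobb–Douglas (constant-elasticity) form D = A·P_x^α·…, the elasticity with respect to P_x equals the exponent α at every point.
Here the exponent on P_x is -2.55, so the price elasticity of demand is -2.55.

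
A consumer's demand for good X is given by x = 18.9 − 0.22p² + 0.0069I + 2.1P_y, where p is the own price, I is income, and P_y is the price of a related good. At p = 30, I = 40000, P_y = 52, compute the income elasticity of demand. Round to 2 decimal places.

1.34

Substituting, x = 18.9 − 0.22(30)² + 0.0069(40000) + 2.1(52) = 18.9 − 198 + 276 + 109.2 = 206.1.
∂x/∂I = +0.0069, so E_I = 0.0069·(40000/206.1) ≈ 1.34.
E_I > 1: normal good (luxury).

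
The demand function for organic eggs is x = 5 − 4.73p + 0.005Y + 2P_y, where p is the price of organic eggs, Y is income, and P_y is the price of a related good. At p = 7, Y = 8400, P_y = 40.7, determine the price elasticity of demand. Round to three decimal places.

-0.347

Substituting, x = 5 − 4.73(7) + 0.005(8400) + 2(40.7) = 5 − 33.11 + 42 + 81.4 = 95.29.
∂x/∂p = −4.73, so E_p = (−4.73)·(7/95.29) ≈ -0.347.
|E_p| < 1: demand is inelastic.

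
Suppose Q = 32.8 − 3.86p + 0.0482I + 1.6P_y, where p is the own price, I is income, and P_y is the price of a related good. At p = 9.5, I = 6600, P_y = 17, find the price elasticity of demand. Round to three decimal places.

At the given point, Q = 32.8 − 3.86(9.5) + 0.0482(6600) + 1.6(17) = 32.8 − 36.67 + 318.12 + 27.2 = 341.45.
∂Q/∂p = −3.86, so E_p = (−3.86)·(9.5/341.45) ≈ -0.107.
|E_p| < 1: demand is inelastic.

-0.107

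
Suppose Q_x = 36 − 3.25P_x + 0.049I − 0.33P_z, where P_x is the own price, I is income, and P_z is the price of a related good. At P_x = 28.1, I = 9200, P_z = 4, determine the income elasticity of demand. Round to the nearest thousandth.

1.144

Substituting, Q_x = 36 − 3.25(28.1) + 0.049(9200) − 0.33(4) = 36 − 91.325 + 450.8 − 1.32 = 394.155.
∂Q_x/∂I = +0.049, so E_I = 0.049·(9200/394.155) ≈ 1.144.
E_I > 1: normal good (luxury).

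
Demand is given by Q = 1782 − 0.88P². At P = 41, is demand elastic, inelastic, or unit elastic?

elastic

At P = 41, Q = 302.72.
dQ/dP = −2·0.88·P = −72.16.
Point elasticity E = (dQ/dP)·(P/Q) = -72.16 × 41/302.72 ≈ -9.773.
|E| ≈ 9.773 > 1, so demand is elastic.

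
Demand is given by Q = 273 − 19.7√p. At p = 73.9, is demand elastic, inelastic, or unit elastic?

At p = 73.9, Q = 103.6487.
dQ/dp = −19.7/(2√p) = −19.7/(2·8.5965).
Point elasticity E = (dQ/dp)·(p/Q) = -1.1458 × 73.9/103.6487 ≈ -0.817.
|E| ≈ 0.817 < 1, so demand is inelastic.

inelastic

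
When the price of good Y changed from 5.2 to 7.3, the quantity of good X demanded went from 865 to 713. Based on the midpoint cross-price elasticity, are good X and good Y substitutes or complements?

complements

%ΔQ_x = (713 − 865)/[(865+713)/2] = -152/789 ≈ -0.1926.
%ΔP_y = (7.3 − 5.2)/[(5.2+7.3)/2] ≈ 0.3360.
E_xy = -0.1926/0.3360 ≈ -0.573.
E_xy < 0, so the goods are complements.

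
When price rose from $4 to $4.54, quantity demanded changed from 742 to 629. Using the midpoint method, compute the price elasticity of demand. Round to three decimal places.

-1.303

%ΔQ = (629 − 742)/[(742 + 629)/2] = -113/685.5 ≈ -0.1648.
%ΔP = (4.54 − 4)/[(4 + 4.54)/2] = 0.54/4.27 ≈ 0.1265.
Arc elasticity E = %ΔQ/%ΔP ≈ -0.1648/0.1265 ≈ -1.303.
|E| > 1: demand is elastic over this range.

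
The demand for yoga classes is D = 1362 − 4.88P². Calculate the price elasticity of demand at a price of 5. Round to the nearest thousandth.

-0.197

At P = 5, D = 1240.
dD/dP = −2·4.88·P = −48.8.
Point elasticity E = (dD/dP)·(P/D) = -48.8 × 5/1240 ≈ -0.197.
|E| < 1, so demand is inelastic at this price.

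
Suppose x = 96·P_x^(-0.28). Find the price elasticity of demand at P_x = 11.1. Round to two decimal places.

For a Cobb–Douglas (constant-elasticity) form x = A·P_x^α·…, the elasticity with respect to P_x equals the exponent α at every point.
Here the exponent on P_x is -0.28, so the price elasticity of demand is -0.28.

-0.28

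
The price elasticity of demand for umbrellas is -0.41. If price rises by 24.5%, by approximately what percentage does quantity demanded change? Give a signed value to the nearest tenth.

-10.0

%ΔQ ≈ E × %ΔP = (-0.41) × (24.5%) ≈ -10.0%.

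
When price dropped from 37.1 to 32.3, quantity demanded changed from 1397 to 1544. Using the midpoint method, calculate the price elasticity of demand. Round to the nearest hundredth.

-0.72

%ΔQ = (1544 − 1397)/[(1397 + 1544)/2] = 147/1470.5 ≈ 0.1000.
%Δp = (32.3 − 37.1)/[(37.1 + 32.3)/2] = -4.8/34.7 ≈ -0.1383.
Arc elasticity E = %ΔQ/%Δp ≈ 0.1000/-0.1383 ≈ -0.72.
|E| < 1: demand is inelastic over this range.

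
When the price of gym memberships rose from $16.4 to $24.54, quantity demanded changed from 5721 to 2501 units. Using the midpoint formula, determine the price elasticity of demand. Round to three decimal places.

-1.970

%Δq = (2501 − 5721)/[(5721 + 2501)/2] = -3220/4111 ≈ -0.7833.
%Δp = (24.54 − 16.4)/[(16.4 + 24.54)/2] = 8.14/20.47 ≈ 0.3977.
Arc elasticity E = %Δq/%Δp ≈ -0.7833/0.3977 ≈ -1.970.
|E| > 1: demand is elastic over this range.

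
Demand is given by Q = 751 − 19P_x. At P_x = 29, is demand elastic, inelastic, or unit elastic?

At P_x = 29, Q = 200.
dQ/dP_x = −19.
Point elasticity E = (dQ/dP_x)·(P_x/Q) = -19 × 29/200 ≈ -2.755.
|E| ≈ 2.755 > 1, so demand is elastic.

elastic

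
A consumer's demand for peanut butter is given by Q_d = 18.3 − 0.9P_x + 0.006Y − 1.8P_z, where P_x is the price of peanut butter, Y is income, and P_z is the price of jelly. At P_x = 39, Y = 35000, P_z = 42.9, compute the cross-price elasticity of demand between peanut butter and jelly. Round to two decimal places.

Q_d = 18.3 − 0.9(39) + 0.006(35000) − 1.8(42.9) = 18.3 − 35.1 + 210 − 77.22 = 115.98.
∂Q_d/∂P_z = −1.8, so E_xy = -1.8·(42.9/115.98) ≈ -0.67.
E_xy < 0: the goods are complements.

-0.67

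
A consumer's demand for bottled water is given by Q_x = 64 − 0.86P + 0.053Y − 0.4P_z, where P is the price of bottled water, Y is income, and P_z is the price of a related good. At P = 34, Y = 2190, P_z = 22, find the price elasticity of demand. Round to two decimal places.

First evaluate Q_x: 64 − 0.86(34) + 0.053(2190) − 0.4(22) = 64 − 29.24 + 116.07 − 8.8 = 142.03.
∂Q_x/∂P = −0.86, so E_p = (−0.86)·(34/142.03) ≈ -0.21.
|E_p| < 1: demand is inelastic.

-0.21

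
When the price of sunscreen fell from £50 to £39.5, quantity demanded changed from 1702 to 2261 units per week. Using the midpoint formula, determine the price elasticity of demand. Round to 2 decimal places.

%ΔQ = (2261 − 1702)/[(1702 + 2261)/2] = 559/1981.5 ≈ 0.2821.
%ΔP = (39.5 − 50)/[(50 + 39.5)/2] = -10.5/44.75 ≈ -0.2346.
Arc elasticity E = %ΔQ/%ΔP ≈ 0.2821/-0.2346 ≈ -1.20.
|E| > 1: demand is elastic over this range.

-1.20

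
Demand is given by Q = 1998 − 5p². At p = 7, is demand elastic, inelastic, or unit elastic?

inelastic

At p = 7, Q = 1753.
dQ/dp = −2·5·p = −70.
Point elasticity E = (dQ/dp)·(p/Q) = -70 × 7/1753 ≈ -0.280.
|E| ≈ 0.280 < 1, so demand is inelastic.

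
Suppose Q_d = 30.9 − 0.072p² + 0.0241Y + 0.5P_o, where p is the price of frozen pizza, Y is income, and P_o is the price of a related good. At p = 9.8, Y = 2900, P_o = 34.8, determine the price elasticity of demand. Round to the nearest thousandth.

First evaluate Q_d: 30.9 − 0.072(9.8)² + 0.0241(2900) + 0.5(34.8) = 30.9 − 6.9149 + 69.89 + 17.4 = 111.2751.
∂Q_d/∂p = −2·0.072·p = -1.4112, so E_p = -1.4112·(9.8/111.2751) ≈ -0.124.
|E_p| < 1: demand is inelastic.

-0.124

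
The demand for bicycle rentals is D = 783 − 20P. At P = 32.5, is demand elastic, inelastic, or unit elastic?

At P = 32.5, D = 133.
dD/dP = −20.
Point elasticity E = (dD/dP)·(P/D) = -20 × 32.5/133 ≈ -4.887.
|E| ≈ 4.887 > 1, so demand is elastic.

elastic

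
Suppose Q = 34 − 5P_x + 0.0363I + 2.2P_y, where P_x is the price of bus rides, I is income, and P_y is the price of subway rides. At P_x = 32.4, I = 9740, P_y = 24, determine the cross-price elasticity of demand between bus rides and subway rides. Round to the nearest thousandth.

0.190

At the given point, Q = 34 − 5(32.4) + 0.0363(9740) + 2.2(24) = 34 − 162 + 353.562 + 52.8 = 278.362.
∂Q/∂P_y = +2.2, so E_xy = 2.2·(24/278.362) ≈ 0.190.
E_xy > 0: the goods are substitutes.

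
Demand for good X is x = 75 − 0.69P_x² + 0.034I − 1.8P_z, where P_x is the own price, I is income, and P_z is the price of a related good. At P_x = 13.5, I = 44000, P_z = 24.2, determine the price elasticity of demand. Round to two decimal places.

-0.18

Substituting, x = 75 − 0.69(13.5)² + 0.034(44000) − 1.8(24.2) = 75 − 125.7525 + 1496 − 43.56 = 1401.6875.
∂x/∂P_x = −2·0.69·P_x = -18.63, so E_p = -18.63·(13.5/1401.6875) ≈ -0.18.
|E_p| < 1: demand is inelastic.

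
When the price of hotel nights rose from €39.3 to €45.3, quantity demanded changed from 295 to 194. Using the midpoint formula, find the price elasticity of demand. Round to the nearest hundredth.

-2.91

%Δq = (194 − 295)/[(295 + 194)/2] = -101/244.5 ≈ -0.4131.
%ΔP = (45.3 − 39.3)/[(39.3 + 45.3)/2] = 6/42.3 ≈ 0.1418.
Arc elasticity E = %Δq/%ΔP ≈ -0.4131/0.1418 ≈ -2.91.
|E| > 1: demand is elastic over this range.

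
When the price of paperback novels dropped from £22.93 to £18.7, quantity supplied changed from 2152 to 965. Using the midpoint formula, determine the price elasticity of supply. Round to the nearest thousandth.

3.748

%Δq = (965 − 2152)/[(2152 + 965)/2] = -1187/1558.5 ≈ -0.7616.
%Δp = (18.7 − 22.93)/[(22.93 + 18.7)/2] = -4.23/20.815 ≈ -0.2032.
Arc elasticity E = %Δq/%Δp ≈ -0.7616/-0.2032 ≈ 3.748.
|E| > 1: supply is elastic over this range.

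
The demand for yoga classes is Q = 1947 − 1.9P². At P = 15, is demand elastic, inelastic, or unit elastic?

inelastic

At P = 15, Q = 1519.5.
dQ/dP = −2·1.9·P = −57.
Point elasticity E = (dQ/dP)·(P/Q) = -57 × 15/1519.5 ≈ -0.563.
|E| ≈ 0.563 < 1, so demand is inelastic.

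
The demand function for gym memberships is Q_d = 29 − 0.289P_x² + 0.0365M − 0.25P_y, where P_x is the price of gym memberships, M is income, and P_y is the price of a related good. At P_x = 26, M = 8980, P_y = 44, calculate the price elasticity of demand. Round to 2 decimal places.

Q_d = 29 − 0.289(26)² + 0.0365(8980) − 0.25(44) = 29 − 195.364 + 327.77 − 11 = 150.406.
∂Q_d/∂P_x = −2·0.289·P_x = -15.028, so E_p = -15.028·(26/150.406) ≈ -2.60.
|E_p| > 1: demand is elastic.

-2.60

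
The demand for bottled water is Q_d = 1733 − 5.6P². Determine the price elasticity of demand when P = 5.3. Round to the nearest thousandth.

-0.200

At P = 5.3, Q_d = 1575.696.
dQ_d/dP = −2·5.6·P = −59.36.
Point elasticity E = (dQ_d/dP)·(P/Q_d) = -59.36 × 5.3/1575.696 ≈ -0.200.
|E| < 1, so demand is inelastic at this price.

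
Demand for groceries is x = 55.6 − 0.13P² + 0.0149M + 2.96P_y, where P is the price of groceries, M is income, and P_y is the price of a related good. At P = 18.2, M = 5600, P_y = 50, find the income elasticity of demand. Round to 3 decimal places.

0.342

At the given point, x = 55.6 − 0.13(18.2)² + 0.0149(5600) + 2.96(50) = 55.6 − 43.0612 + 83.44 + 148 = 243.9788.
∂x/∂M = +0.0149, so E_I = 0.0149·(5600/243.9788) ≈ 0.342.
E_I ∈ (0,1): normal good (necessity).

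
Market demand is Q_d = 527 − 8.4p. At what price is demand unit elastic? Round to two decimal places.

For linear demand Q_d = a − bp, E = −bp/(a − bp). |E| = 1 ⇒ bp = a − bp ⇒ p = a/(2b).
p = 527/(2·8.4) ≈ 31.37.

31.37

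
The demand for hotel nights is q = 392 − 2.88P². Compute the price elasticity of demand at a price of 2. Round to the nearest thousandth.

At P = 2, q = 380.48.
dq/dP = −2·2.88·P = −11.52.
Point elasticity E = (dq/dP)·(P/q) = -11.52 × 2/380.48 ≈ -0.061.
|E| < 1, so demand is inelastic at this price.

-0.061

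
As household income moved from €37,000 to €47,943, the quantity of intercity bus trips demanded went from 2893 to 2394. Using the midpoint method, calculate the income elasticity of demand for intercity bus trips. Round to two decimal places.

-0.73

%ΔQ = (2394 − 2893)/[(2893+2394)/2] = -499/2643.5 ≈ -0.1888.
%ΔI = (47,943 − 37,000)/[(37,000+47,943)/2] = 10943/42471.5 ≈ 0.2577.
E_I = %ΔQ/%ΔI ≈ -0.73.
E_I < 0: inferior good.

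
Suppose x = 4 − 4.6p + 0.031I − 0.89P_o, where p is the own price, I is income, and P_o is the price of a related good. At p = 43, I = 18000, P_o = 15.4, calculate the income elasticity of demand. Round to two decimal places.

1.59

Evaluating quantity at (p, I, P_o) gives x = 4 − 4.6(43) + 0.031(18000) − 0.89(15.4) = 4 − 197.8 + 558 − 13.706 = 350.494.
∂x/∂I = +0.031, so E_I = 0.031·(18000/350.494) ≈ 1.59.
E_I > 1: normal good (luxury).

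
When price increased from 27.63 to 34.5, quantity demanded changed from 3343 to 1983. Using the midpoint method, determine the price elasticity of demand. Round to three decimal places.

-2.309

%ΔQ = (1983 − 3343)/[(3343 + 1983)/2] = -1360/2663 ≈ -0.5107.
%Δp = (34.5 − 27.63)/[(27.63 + 34.5)/2] = 6.87/31.065 ≈ 0.2211.
Arc elasticity E = %ΔQ/%Δp ≈ -0.5107/0.2211 ≈ -2.309.
|E| > 1: demand is elastic over this range.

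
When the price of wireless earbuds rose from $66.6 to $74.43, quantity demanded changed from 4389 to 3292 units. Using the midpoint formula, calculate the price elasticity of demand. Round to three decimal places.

%ΔQ = (3292 − 4389)/[(4389 + 3292)/2] = -1097/3840.5 ≈ -0.2856.
%ΔP = (74.43 − 66.6)/[(66.6 + 74.43)/2] = 7.83/70.515 ≈ 0.1110.
Arc elasticity E = %ΔQ/%ΔP ≈ -0.2856/0.1110 ≈ -2.572.
|E| > 1: demand is elastic over this range.

-2.572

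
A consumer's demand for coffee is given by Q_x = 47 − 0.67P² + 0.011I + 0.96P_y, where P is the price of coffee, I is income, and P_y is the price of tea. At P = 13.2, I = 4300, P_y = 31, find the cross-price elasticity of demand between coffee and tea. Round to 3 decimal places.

4.066

First evaluate Q_x: 47 − 0.67(13.2)² + 0.011(4300) + 0.96(31) = 47 − 116.7408 + 47.3 + 29.76 = 7.3192.
∂Q_x/∂P_y = +0.96, so E_xy = 0.96·(31/7.3192) ≈ 4.066.
E_xy > 0: the goods are substitutes.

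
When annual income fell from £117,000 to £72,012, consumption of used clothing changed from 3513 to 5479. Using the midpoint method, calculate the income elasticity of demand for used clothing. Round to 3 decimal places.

-0.919

%ΔQ = (5479 − 3513)/[(3513+5479)/2] = 1966/4496 ≈ 0.4373.
%ΔM = (72,012 − 117,000)/[(117,000+72,012)/2] = -44988/94506 ≈ -0.4760.
E_I = %ΔQ/%ΔM ≈ -0.919.
E_I < 0: inferior good.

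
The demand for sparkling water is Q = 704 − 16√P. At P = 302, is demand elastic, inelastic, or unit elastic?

inelastic

At P = 302, Q = 425.9496.
dQ/dP = −16/(2√P) = −16/(2·17.3781).
Point elasticity E = (dQ/dP)·(P/Q) = -0.4603 × 302/425.9496 ≈ -0.326.
|E| ≈ 0.326 < 1, so demand is inelastic.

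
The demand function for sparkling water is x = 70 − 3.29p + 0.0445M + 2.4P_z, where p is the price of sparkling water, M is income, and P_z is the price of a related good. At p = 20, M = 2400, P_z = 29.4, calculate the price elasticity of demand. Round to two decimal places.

-0.36

First evaluate x: 70 − 3.29(20) + 0.0445(2400) + 2.4(29.4) = 70 − 65.8 + 106.8 + 70.56 = 181.56.
∂x/∂p = −3.29, so E_p = (−3.29)·(20/181.56) ≈ -0.36.
|E_p| < 1: demand is inelastic.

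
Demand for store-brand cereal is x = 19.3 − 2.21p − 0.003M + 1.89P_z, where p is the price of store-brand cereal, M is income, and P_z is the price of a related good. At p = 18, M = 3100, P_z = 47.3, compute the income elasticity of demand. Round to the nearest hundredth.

First evaluate x: 19.3 − 2.21(18) − 0.003(3100) + 1.89(47.3) = 19.3 − 39.78 − 9.3 + 89.397 = 59.617.
∂x/∂M = −0.003, so E_I = -0.003·(3100/59.617) ≈ -0.16.
E_I < 0: inferior good.

-0.16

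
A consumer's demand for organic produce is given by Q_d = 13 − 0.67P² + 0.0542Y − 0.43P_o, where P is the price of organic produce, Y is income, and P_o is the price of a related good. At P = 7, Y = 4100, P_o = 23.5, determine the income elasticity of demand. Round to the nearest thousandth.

1.156

Substituting, Q_d = 13 − 0.67(7)² + 0.0542(4100) − 0.43(23.5) = 13 − 32.83 + 222.22 − 10.105 = 192.285.
∂Q_d/∂Y = +0.0542, so E_I = 0.0542·(4100/192.285) ≈ 1.156.
E_I > 1: normal good (luxury).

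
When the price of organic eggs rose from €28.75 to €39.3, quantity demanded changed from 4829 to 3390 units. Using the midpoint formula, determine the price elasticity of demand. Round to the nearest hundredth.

-1.13

%ΔQ = (3390 − 4829)/[(4829 + 3390)/2] = -1439/4109.5 ≈ -0.3502.
%Δp = (39.3 − 28.75)/[(28.75 + 39.3)/2] = 10.55/34.025 ≈ 0.3101.
Arc elasticity E = %ΔQ/%Δp ≈ -0.3502/0.3101 ≈ -1.13.
|E| > 1: demand is elastic over this range.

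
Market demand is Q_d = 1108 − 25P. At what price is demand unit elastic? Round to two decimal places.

For linear demand Q_d = a − bP, E = −bP/(a − bP). |E| = 1 ⇒ bP = a − bP ⇒ P = a/(2b).
P = 1108/(2·25) = 22.16.

22.16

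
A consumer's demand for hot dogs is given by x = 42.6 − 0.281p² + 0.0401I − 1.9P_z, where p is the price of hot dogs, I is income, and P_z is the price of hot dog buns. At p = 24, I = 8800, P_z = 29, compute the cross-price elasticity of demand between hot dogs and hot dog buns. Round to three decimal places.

-0.309

At the given point, x = 42.6 − 0.281(24)² + 0.0401(8800) − 1.9(29) = 42.6 − 161.856 + 352.88 − 55.1 = 178.524.
∂x/∂P_z = −1.9, so E_xy = -1.9·(29/178.524) ≈ -0.309.
E_xy < 0: the goods are complements.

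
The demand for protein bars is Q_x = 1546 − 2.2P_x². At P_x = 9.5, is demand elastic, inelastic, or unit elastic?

inelastic

At P_x = 9.5, Q_x = 1347.45.
dQ_x/dP_x = −2·2.2·P_x = −41.8.
Point elasticity E = (dQ_x/dP_x)·(P_x/Q_x) = -41.8 × 9.5/1347.45 ≈ -0.295.
|E| ≈ 0.295 < 1, so demand is inelastic.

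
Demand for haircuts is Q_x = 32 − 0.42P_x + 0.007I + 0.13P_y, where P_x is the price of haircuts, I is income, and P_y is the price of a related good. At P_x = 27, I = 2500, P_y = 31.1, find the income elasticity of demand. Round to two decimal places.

Substituting, Q_x = 32 − 0.42(27) + 0.007(2500) + 0.13(31.1) = 32 − 11.34 + 17.5 + 4.043 = 42.203.
∂Q_x/∂I = +0.007, so E_I = 0.007·(2500/42.203) ≈ 0.41.
E_I ∈ (0,1): normal good (necessity).

0.41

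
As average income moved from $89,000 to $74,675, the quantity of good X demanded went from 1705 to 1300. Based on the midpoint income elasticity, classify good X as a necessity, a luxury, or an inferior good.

luxury

%ΔQ = (1300 − 1705)/[(1705+1300)/2] = -405/1502.5 ≈ -0.2696.
%ΔI = (74,675 − 89,000)/[(89,000+74,675)/2] = -14325/81837.5 ≈ -0.1750.
E_I = %ΔQ/%ΔI ≈ 1.540.
E_I > 1: normal good (luxury).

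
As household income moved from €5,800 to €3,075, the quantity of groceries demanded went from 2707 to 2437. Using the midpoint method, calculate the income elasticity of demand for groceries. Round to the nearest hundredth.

%ΔQ = (2437 − 2707)/[(2707+2437)/2] = -270/2572 ≈ -0.1050.
%ΔI = (3,075 − 5,800)/[(5,800+3,075)/2] = -2725/4437.5 ≈ -0.6141.
E_I = %ΔQ/%ΔI ≈ 0.17.
E_I ∈ (0,1): normal good (necessity).

0.17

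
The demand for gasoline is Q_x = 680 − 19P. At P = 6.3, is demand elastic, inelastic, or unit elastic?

At P = 6.3, Q_x = 560.3.
dQ_x/dP = −19.
Point elasticity E = (dQ_x/dP)·(P/Q_x) = -19 × 6.3/560.3 ≈ -0.214.
|E| ≈ 0.214 < 1, so demand is inelastic.

inelastic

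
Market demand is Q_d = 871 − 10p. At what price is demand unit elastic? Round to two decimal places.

43.55

For linear demand Q_d = a − bp, E = −bp/(a − bp). |E| = 1 ⇒ bp = a − bp ⇒ p = a/(2b).
p = 871/(2·10) = 43.55.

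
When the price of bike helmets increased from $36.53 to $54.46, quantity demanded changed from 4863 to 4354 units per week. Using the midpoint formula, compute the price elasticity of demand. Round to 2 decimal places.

%Δq = (4354 − 4863)/[(4863 + 4354)/2] = -509/4608.5 ≈ -0.1104.
%ΔP = (54.46 − 36.53)/[(36.53 + 54.46)/2] = 17.93/45.495 ≈ 0.3941.
Arc elasticity E = %Δq/%ΔP ≈ -0.1104/0.3941 ≈ -0.28.
|E| < 1: demand is inelastic over this range.

-0.28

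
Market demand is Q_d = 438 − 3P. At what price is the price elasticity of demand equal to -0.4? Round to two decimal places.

Set −bP/(a − bP) = −0.4 ⇒ bP = 0.4(a − bP) ⇒ bP(1+0.4) = 0.4·a.
P = 0.4·438/(3·1.4) ≈ 41.71.

41.71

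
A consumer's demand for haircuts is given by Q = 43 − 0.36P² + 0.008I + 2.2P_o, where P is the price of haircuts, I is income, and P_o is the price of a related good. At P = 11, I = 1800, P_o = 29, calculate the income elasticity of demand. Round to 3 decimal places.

0.185

At the given point, Q = 43 − 0.36(11)² + 0.008(1800) + 2.2(29) = 43 − 43.56 + 14.4 + 63.8 = 77.64.
∂Q/∂I = +0.008, so E_I = 0.008·(1800/77.64) ≈ 0.185.
E_I ∈ (0,1): normal good (necessity).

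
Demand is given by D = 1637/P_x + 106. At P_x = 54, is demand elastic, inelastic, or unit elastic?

inelastic

At P_x = 54, D = 136.3148.
dD/dP_x = −1637/P_x² = −0.5614.
Point elasticity E = (dD/dP_x)·(P_x/D) = -0.5614 × 54/136.3148 ≈ -0.222.
|E| ≈ 0.222 < 1, so demand is inelastic.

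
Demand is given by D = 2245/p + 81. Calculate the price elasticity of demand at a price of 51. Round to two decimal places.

-0.35

At p = 51, D = 125.0196.
dD/dp = −2245/p² = −0.8631.
Point elasticity E = (dD/dp)·(p/D) = -0.8631 × 51/125.0196 ≈ -0.35.
|E| < 1, so demand is inelastic at this price.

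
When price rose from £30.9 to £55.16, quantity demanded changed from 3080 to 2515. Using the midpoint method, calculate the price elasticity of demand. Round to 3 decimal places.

%Δq = (2515 − 3080)/[(3080 + 2515)/2] = -565/2797.5 ≈ -0.2020.
%ΔP = (55.16 − 30.9)/[(30.9 + 55.16)/2] = 24.26/43.03 ≈ 0.5638.
Arc elasticity E = %Δq/%ΔP ≈ -0.2020/0.5638 ≈ -0.358.
|E| < 1: demand is inelastic over this range.

-0.358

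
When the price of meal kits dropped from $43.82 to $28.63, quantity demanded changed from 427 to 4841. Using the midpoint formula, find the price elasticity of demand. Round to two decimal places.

%ΔQ = (4841 − 427)/[(427 + 4841)/2] = 4414/2634 ≈ 1.6758.
%Δp = (28.63 − 43.82)/[(43.82 + 28.63)/2] = -15.19/36.225 ≈ -0.4193.
Arc elasticity E = %ΔQ/%Δp ≈ 1.6758/-0.4193 ≈ -4.00.
|E| > 1: demand is elastic over this range.

-4.00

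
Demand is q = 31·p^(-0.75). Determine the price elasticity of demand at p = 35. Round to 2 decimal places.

-0.75

For a Cobb–Douglas (constant-elasticity) form q = A·p^α·…, the elasticity with respect to p equals the exponent α at every point.
Here the exponent on p is -0.75, so the price elasticity of demand is -0.75.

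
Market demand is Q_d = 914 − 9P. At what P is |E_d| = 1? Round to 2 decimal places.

50.78

For linear demand Q_d = a − bP, E = −bP/(a − bP). |E| = 1 ⇒ bP = a − bP ⇒ P = a/(2b).
P = 914/(2·9) ≈ 50.78.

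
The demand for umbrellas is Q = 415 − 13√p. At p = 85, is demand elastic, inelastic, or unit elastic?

inelastic

At p = 85, Q = 295.1459.
dQ/dp = −13/(2√p) = −13/(2·9.2195).
Point elasticity E = (dQ/dp)·(p/Q) = -0.705 × 85/295.1459 ≈ -0.203.
|E| ≈ 0.203 < 1, so demand is inelastic.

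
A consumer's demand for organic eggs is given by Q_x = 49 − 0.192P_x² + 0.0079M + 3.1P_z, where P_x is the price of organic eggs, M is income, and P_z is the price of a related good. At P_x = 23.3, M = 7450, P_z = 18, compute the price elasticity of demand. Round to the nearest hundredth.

-3.51

At the given point, Q_x = 49 − 0.192(23.3)² + 0.0079(7450) + 3.1(18) = 49 − 104.2349 + 58.855 + 55.8 = 59.4201.
∂Q_x/∂P_x = −2·0.192·P_x = -8.9472, so E_p = -8.9472·(23.3/59.4201) ≈ -3.51.
|E_p| > 1: demand is elastic.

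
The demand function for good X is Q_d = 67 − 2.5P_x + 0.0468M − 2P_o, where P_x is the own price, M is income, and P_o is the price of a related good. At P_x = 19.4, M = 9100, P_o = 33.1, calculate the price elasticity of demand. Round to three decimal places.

-0.128

At the given point, Q_d = 67 − 2.5(19.4) + 0.0468(9100) − 2(33.1) = 67 − 48.5 + 425.88 − 66.2 = 378.18.
∂Q_d/∂P_x = −2.5, so E_p = (−2.5)·(19.4/378.18) ≈ -0.128.
|E_p| < 1: demand is inelastic.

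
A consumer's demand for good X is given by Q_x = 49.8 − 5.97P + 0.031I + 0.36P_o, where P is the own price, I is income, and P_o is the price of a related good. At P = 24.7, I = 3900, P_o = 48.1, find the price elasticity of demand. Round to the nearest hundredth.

First evaluate Q_x: 49.8 − 5.97(24.7) + 0.031(3900) + 0.36(48.1) = 49.8 − 147.459 + 120.9 + 17.316 = 40.557.
∂Q_x/∂P = −5.97, so E_p = (−5.97)·(24.7/40.557) ≈ -3.64.
|E_p| > 1: demand is elastic.

-3.64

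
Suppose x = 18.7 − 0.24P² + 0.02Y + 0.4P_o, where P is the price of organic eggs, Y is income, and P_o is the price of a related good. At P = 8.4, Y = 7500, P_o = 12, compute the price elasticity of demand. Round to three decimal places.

Evaluating quantity at (P, Y, P_o) gives x = 18.7 − 0.24(8.4)² + 0.02(7500) + 0.4(12) = 18.7 − 16.9344 + 150 + 4.8 = 156.5656.
∂x/∂P = −2·0.24·P = -4.032, so E_p = -4.032·(8.4/156.5656) ≈ -0.216.
|E_p| < 1: demand is inelastic.

-0.216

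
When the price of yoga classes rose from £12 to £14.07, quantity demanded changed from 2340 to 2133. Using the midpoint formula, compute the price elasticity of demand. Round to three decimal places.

-0.583

%Δq = (2133 − 2340)/[(2340 + 2133)/2] = -207/2236.5 ≈ -0.0926.
%Δp = (14.07 − 12)/[(12 + 14.07)/2] = 2.07/13.035 ≈ 0.1588.
Arc elasticity E = %Δq/%Δp ≈ -0.0926/0.1588 ≈ -0.583.
|E| < 1: demand is inelastic over this range.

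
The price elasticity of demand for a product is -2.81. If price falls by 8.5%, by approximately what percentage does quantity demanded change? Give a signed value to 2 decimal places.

23.89

%ΔQ ≈ E × %ΔP = (-2.81) × (-8.5%) ≈ 23.89%.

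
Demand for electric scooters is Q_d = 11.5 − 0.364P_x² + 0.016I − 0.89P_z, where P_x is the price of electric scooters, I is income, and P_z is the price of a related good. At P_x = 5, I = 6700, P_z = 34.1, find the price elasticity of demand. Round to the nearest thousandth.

-0.230

Q_d = 11.5 − 0.364(5)² + 0.016(6700) − 0.89(34.1) = 11.5 − 9.1 + 107.2 − 30.349 = 79.251.
∂Q_d/∂P_x = −2·0.364·P_x = -3.64, so E_p = -3.64·(5/79.251) ≈ -0.230.
|E_p| < 1: demand is inelastic.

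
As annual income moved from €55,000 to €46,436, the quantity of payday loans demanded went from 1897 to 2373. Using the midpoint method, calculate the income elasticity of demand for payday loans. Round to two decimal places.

-1.32

%ΔQ = (2373 − 1897)/[(1897+2373)/2] = 476/2135 ≈ 0.2230.
%ΔM = (46,436 − 55,000)/[(55,000+46,436)/2] = -8564/50718 ≈ -0.1689.
E_I = %ΔQ/%ΔM ≈ -1.32.
E_I < 0: inferior good.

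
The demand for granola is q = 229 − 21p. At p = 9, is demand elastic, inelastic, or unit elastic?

elastic

At p = 9, q = 40.
dq/dp = −21.
Point elasticity E = (dq/dp)·(p/q) = -21 × 9/40 ≈ -4.725.
|E| ≈ 4.725 > 1, so demand is elastic.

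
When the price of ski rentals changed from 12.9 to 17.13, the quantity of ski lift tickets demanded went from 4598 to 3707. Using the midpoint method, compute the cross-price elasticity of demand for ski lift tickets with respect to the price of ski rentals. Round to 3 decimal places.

%ΔQ_x = (3707 − 4598)/[(4598+3707)/2] = -891/4152.5 ≈ -0.2146.
%ΔP_y = (17.13 − 12.9)/[(12.9+17.13)/2] ≈ 0.2817.
E_xy = -0.2146/0.2817 ≈ -0.762.
E_xy < 0, so ski lift tickets and ski rentals are complements.

-0.762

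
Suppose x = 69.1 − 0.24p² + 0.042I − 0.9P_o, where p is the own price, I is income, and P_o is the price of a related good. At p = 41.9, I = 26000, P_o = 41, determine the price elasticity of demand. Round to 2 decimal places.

Substituting, x = 69.1 − 0.24(41.9)² + 0.042(26000) − 0.9(41) = 69.1 − 421.3464 + 1092 − 36.9 = 702.8536.
∂x/∂p = −2·0.24·p = -20.112, so E_p = -20.112·(41.9/702.8536) ≈ -1.20.
|E_p| > 1: demand is elastic.

-1.20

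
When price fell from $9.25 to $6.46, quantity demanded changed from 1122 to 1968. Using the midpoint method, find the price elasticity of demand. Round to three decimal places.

%Δq = (1968 − 1122)/[(1122 + 1968)/2] = 846/1545 ≈ 0.5476.
%ΔP = (6.46 − 9.25)/[(9.25 + 6.46)/2] = -2.79/7.855 ≈ -0.3552.
Arc elasticity E = %Δq/%ΔP ≈ 0.5476/-0.3552 ≈ -1.542.
|E| > 1: demand is elastic over this range.

-1.542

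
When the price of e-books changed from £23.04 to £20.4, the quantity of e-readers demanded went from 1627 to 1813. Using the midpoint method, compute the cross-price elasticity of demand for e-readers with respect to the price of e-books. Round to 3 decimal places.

%ΔQ_x = (1813 − 1627)/[(1627+1813)/2] = 186/1720 ≈ 0.1081.
%ΔP_y = (20.4 − 23.04)/[(23.04+20.4)/2] ≈ -0.1215.
E_xy = 0.1081/-0.1215 ≈ -0.890.
E_xy < 0, so e-readers and e-books are complements.

-0.890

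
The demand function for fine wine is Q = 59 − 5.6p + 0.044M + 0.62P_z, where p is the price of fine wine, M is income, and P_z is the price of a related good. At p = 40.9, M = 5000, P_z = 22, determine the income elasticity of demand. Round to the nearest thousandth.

Substituting, Q = 59 − 5.6(40.9) + 0.044(5000) + 0.62(22) = 59 − 229.04 + 220 + 13.64 = 63.6.
∂Q/∂M = +0.044, so E_I = 0.044·(5000/63.6) ≈ 3.459.
E_I > 1: normal good (luxury).

3.459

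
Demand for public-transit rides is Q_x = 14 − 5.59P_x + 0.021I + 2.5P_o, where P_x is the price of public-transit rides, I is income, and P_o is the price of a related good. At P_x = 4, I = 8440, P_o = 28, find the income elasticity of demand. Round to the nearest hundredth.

At the given point, Q_x = 14 − 5.59(4) + 0.021(8440) + 2.5(28) = 14 − 22.36 + 177.24 + 70 = 238.88.
∂Q_x/∂I = +0.021, so E_I = 0.021·(8440/238.88) ≈ 0.74.
E_I ∈ (0,1): normal good (necessity).

0.74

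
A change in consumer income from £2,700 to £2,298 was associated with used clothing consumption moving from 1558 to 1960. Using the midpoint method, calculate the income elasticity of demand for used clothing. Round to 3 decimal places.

-1.421

%ΔQ = (1960 − 1558)/[(1558+1960)/2] = 402/1759 ≈ 0.2285.
%ΔI = (2,298 − 2,700)/[(2,700+2,298)/2] = -402/2499 ≈ -0.1609.
E_I = %ΔQ/%ΔI ≈ -1.421.
E_I < 0: inferior good.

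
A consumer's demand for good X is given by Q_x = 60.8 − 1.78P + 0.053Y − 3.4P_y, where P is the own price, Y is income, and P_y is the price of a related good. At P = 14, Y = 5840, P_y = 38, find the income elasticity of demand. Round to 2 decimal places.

At the given point, Q_x = 60.8 − 1.78(14) + 0.053(5840) − 3.4(38) = 60.8 − 24.92 + 309.52 − 129.2 = 216.2.
∂Q_x/∂Y = +0.053, so E_I = 0.053·(5840/216.2) ≈ 1.43.
E_I > 1: normal good (luxury).

1.43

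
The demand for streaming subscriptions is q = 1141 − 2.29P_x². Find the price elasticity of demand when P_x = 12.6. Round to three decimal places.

-0.935

At P_x = 12.6, q = 777.4396.
dq/dP_x = −2·2.29·P_x = −57.708.
Point elasticity E = (dq/dP_x)·(P_x/q) = -57.708 × 12.6/777.4396 ≈ -0.935.
|E| < 1, so demand is inelastic at this price.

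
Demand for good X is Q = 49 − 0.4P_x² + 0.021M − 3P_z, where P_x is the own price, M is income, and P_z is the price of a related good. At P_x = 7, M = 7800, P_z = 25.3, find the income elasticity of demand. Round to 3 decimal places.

1.396

Q = 49 − 0.4(7)² + 0.021(7800) − 3(25.3) = 49 − 19.6 + 163.8 − 75.9 = 117.3.
∂Q/∂M = +0.021, so E_I = 0.021·(7800/117.3) ≈ 1.396.
E_I > 1: normal good (luxury).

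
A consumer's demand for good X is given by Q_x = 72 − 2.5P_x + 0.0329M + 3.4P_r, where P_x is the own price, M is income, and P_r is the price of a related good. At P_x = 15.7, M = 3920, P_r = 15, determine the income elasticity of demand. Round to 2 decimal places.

At the given point, Q_x = 72 − 2.5(15.7) + 0.0329(3920) + 3.4(15) = 72 − 39.25 + 128.968 + 51 = 212.718.
∂Q_x/∂M = +0.0329, so E_I = 0.0329·(3920/212.718) ≈ 0.61.
E_I ∈ (0,1): normal good (necessity).

0.61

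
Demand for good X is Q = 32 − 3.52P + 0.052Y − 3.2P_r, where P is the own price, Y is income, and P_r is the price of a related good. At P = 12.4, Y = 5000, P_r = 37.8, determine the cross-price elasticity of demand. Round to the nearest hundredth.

Substituting, Q = 32 − 3.52(12.4) + 0.052(5000) − 3.2(37.8) = 32 − 43.648 + 260 − 120.96 = 127.392.
∂Q/∂P_r = −3.2, so E_xy = -3.2·(37.8/127.392) ≈ -0.95.
E_xy < 0: the goods are complements.

-0.95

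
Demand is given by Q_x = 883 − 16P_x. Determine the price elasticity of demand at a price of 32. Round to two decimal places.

At P_x = 32, Q_x = 371.
dQ_x/dP_x = −16.
Point elasticity E = (dQ_x/dP_x)·(P_x/Q_x) = -16 × 32/371 ≈ -1.38.
|E| > 1, so demand is elastic at this price.

-1.38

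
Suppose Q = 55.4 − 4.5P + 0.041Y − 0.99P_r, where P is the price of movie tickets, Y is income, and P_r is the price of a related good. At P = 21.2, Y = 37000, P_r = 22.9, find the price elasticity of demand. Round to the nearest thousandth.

At the given point, Q = 55.4 − 4.5(21.2) + 0.041(37000) − 0.99(22.9) = 55.4 − 95.4 + 1517 − 22.671 = 1454.329.
∂Q/∂P = −4.5, so E_p = (−4.5)·(21.2/1454.329) ≈ -0.066.
|E_p| < 1: demand is inelastic.

-0.066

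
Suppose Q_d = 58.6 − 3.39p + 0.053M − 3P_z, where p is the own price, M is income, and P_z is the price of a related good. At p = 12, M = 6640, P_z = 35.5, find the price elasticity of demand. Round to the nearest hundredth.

First evaluate Q_d: 58.6 − 3.39(12) + 0.053(6640) − 3(35.5) = 58.6 − 40.68 + 351.92 − 106.5 = 263.34.
∂Q_d/∂p = −3.39, so E_p = (−3.39)·(12/263.34) ≈ -0.15.
|E_p| < 1: demand is inelastic.

-0.15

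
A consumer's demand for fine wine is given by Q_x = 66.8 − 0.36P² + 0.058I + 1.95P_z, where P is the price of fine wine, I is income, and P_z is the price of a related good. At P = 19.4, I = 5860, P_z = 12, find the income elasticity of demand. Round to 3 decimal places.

Q_x = 66.8 − 0.36(19.4)² + 0.058(5860) + 1.95(12) = 66.8 − 135.4896 + 339.88 + 23.4 = 294.5904.
∂Q_x/∂I = +0.058, so E_I = 0.058·(5860/294.5904) ≈ 1.154.
E_I > 1: normal good (luxury).

1.154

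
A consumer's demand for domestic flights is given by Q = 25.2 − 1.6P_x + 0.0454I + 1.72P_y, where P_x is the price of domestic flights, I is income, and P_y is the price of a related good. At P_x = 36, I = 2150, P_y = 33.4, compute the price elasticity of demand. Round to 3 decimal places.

Evaluating quantity at (P_x, I, P_y) gives Q = 25.2 − 1.6(36) + 0.0454(2150) + 1.72(33.4) = 25.2 − 57.6 + 97.61 + 57.448 = 122.658.
∂Q/∂P_x = −1.6, so E_p = (−1.6)·(36/122.658) ≈ -0.470.
|E_p| < 1: demand is inelastic.

-0.470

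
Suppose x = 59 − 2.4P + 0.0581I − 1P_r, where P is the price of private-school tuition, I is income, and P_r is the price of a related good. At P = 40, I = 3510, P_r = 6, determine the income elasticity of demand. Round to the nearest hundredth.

x = 59 − 2.4(40) + 0.0581(3510) − 1(6) = 59 − 96 + 203.931 − 6 = 160.931.
∂x/∂I = +0.0581, so E_I = 0.0581·(3510/160.931) ≈ 1.27.
E_I > 1: normal good (luxury).

1.27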